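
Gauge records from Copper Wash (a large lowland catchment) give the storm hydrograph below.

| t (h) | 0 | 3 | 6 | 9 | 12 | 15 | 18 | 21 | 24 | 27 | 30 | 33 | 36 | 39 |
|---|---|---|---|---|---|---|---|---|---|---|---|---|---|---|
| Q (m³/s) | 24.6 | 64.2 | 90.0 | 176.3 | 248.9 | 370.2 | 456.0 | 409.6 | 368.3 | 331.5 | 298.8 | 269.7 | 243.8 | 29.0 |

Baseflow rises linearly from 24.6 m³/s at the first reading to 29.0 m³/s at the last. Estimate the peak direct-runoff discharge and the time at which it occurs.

Q_p = 429.37 m³/s at t = 18 h

Subtracting baseflow gives direct-runoff ordinates: 0.00, 39.26, 64.72, 150.68, 222.95, 343.91, 429.37, 382.63, 340.99, 303.85, 270.82, 241.38, 215.14, 0.00 m³/s.
The maximum is 429.37 m³/s, occurring at the reading for t = 18 h.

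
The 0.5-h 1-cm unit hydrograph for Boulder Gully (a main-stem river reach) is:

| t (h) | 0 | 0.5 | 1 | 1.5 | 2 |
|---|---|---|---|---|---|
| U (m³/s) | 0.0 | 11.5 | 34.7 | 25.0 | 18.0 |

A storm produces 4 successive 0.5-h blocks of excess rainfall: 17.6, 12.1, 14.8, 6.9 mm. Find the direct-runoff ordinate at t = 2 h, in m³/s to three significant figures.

By discrete convolution, Q_j = Σ (P_i / 10 mm) · U_{j−i}.
At t = 2 h (j=4): Q = (17.6/10)·18.0 + (12.1/10)·25.0 + (14.8/10)·34.7 + (6.9/10)·11.5 = 121 m³/s.

Q ≈ 121 m³/s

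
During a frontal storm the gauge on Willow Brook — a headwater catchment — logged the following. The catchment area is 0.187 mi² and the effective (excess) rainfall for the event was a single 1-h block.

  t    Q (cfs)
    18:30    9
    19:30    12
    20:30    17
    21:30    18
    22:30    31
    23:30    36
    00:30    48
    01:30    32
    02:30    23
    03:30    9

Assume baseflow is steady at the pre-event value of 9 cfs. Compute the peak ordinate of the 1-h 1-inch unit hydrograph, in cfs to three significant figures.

Direct runoff: 0.0, 3.0, 8.0, 9.0, 22.0, 27.0, 39.0, 23.0, 14.0, 0.0 cfs; ΣQ_DR = 145.0 cfs, peak = 39.0 cfs.
Runoff depth d = ΣQ_DR·Δt / A = 145.0 × 3600 / (0.187 mi²) = 1.202 in.
The 1-inch UH is the DRH scaled by (1 in)/d, so U_p = 39.0 × 1/1.202 = 32.5 cfs.

U_p ≈ 32.5 cfs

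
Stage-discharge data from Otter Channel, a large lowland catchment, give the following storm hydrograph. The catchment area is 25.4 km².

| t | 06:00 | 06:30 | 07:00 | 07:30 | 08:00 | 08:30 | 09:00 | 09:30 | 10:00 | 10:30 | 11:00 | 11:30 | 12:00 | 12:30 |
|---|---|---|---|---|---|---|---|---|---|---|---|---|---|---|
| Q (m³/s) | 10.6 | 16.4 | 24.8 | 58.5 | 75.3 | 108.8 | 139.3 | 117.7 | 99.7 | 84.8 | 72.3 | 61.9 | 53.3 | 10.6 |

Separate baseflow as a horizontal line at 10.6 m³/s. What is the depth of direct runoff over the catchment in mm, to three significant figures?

d ≈ 55.7 mm

Direct runoff: 0.0, 5.8, 14.2, 47.9, 64.7, 98.2, 128.7, 107.1, 89.1, 74.2, 61.7, 51.3, 42.7, 0.0 m³/s; ΣQ_DR = 785.6 m³/s.
V = ΣQ_DR · Δt = 785.6 × 1800 s = 1.414 × 10^6 m³.
Over A = 25.4 km², depth = V / A = 55.7 mm.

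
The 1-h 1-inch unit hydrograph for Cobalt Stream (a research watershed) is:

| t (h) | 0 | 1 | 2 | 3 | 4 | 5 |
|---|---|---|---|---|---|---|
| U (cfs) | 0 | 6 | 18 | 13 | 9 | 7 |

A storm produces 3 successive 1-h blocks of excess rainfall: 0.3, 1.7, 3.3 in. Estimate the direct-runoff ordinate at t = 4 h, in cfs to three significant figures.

By discrete convolution, Q_j = Σ (P_i / 1 in) · U_{j−i}.
At t = 4 h (j=4): Q = (0.3/1)·9 + (1.7/1)·13 + (3.3/1)·18 = 84.2 cfs.

Q ≈ 84.2 cfs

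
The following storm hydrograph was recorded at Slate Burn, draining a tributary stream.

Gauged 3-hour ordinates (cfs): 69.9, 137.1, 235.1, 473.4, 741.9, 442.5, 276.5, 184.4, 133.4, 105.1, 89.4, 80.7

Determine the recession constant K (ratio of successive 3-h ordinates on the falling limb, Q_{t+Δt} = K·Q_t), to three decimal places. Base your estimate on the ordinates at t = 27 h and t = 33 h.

K ≈ 0.876

Using the recession-limb readings at t = 27 h and t = 33 h: Q falls from 105.1 to 80.7 cfs over 2 intervals.
K = (Q₂/Q₁)^(1/2) = (80.7/105.1)^(1/2) = 0.876.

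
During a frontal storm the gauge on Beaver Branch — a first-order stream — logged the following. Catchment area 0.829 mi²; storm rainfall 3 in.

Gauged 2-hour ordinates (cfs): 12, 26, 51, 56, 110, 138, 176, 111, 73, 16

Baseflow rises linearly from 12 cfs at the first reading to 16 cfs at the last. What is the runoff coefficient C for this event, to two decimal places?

ΣQ_DR = 629.0 cfs; V = ΣQ_DR·Δt = 4.529 × 10^6 ft³.
Runoff depth d = V / A = 2.351 in.
C = d / P = 2.351 / 3 = 0.78.

C ≈ 0.78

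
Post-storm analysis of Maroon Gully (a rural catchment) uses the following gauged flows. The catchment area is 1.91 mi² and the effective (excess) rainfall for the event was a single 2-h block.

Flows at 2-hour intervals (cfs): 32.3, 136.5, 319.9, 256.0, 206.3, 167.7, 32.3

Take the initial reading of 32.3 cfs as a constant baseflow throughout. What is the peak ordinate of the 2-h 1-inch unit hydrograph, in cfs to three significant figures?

U_p ≈ 192 cfs

Direct runoff: 0.0, 104.2, 287.6, 223.7, 174.0, 135.4, 0.0 cfs; ΣQ_DR = 924.9 cfs, peak = 287.6 cfs.
Runoff depth d = ΣQ_DR·Δt / A = 924.9 × 7200 / (1.91 mi²) = 1.501 in.
The 1-inch UH is the DRH scaled by (1 in)/d, so U_p = 287.6 × 1/1.501 = 192 cfs.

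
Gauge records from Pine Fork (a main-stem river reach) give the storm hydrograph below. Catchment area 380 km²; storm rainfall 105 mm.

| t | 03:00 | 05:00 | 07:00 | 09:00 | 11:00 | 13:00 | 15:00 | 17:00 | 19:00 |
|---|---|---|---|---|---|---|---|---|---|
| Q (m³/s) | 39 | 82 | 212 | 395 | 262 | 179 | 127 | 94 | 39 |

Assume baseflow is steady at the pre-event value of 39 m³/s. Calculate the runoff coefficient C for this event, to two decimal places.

ΣQ_DR = 1078 m³/s; V = ΣQ_DR·Δt = 7.762 × 10^6 m³.
Runoff depth d = V / A = 20.43 mm.
C = d / P = 20.43 / 105 = 0.19.

C ≈ 0.19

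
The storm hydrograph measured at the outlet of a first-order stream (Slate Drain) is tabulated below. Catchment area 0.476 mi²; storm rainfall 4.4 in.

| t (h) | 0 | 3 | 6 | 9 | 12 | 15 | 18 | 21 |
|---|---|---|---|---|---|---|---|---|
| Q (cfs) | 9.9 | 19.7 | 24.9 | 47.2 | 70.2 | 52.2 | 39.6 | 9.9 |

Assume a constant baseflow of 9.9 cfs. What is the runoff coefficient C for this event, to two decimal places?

C ≈ 0.43

ΣQ_DR = 194.4 cfs; V = ΣQ_DR·Δt = 2.100 × 10^6 ft³.
Runoff depth d = V / A = 1.899 in.
C = d / P = 1.899 / 4.4 = 0.43.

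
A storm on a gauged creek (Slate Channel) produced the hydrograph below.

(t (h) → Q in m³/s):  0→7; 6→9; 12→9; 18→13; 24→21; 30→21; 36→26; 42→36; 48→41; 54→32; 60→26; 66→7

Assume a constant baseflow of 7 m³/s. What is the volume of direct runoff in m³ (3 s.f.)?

Direct-runoff ordinates (Q − Q_b): 0.0, 2.0, 2.0, 6.0, 14.0, 14.0, 19.0, 29.0, 34.0, 25.0, 19.0, 0.0 m³/s.
ΣQ_DR = 164.0 m³/s.
With Δt = 6 h = 21600 s, V = ΣQ_DR · Δt = 164.0 × 21600 = 3.54 × 10^6 m³.

V ≈ 3.54 × 10^6 m³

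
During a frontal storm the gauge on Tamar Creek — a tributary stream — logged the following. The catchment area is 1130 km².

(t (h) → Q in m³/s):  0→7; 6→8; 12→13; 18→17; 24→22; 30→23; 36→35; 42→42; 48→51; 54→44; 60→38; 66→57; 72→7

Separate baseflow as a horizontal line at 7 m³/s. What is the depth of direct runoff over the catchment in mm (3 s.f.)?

Direct runoff: 0.0, 1.0, 6.0, 10.0, 15.0, 16.0, 28.0, 35.0, 44.0, 37.0, 31.0, 50.0, 0.0 m³/s; ΣQ_DR = 273.0 m³/s.
V = ΣQ_DR · Δt = 273.0 × 21600 s = 5.897 × 10^6 m³.
Over A = 1130 km², depth = V / A = 5.22 mm.

d ≈ 5.22 mm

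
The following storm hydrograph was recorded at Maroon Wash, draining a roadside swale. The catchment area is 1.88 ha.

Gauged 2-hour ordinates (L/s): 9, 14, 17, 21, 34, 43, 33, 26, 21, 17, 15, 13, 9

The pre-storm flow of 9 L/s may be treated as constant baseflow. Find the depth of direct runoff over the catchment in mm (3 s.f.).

d ≈ 59.4 mm

Direct runoff: 0.0, 5.0, 8.0, 12.0, 25.0, 34.0, 24.0, 17.0, 12.0, 8.0, 6.0, 4.0, 0.0 L/s; ΣQ_DR = 155.0 L/s.
V = ΣQ_DR · Δt = 155.0 × 7200 s = 1.116 × 10^6 L.
Over A = 1.88 ha, depth = V / A = 59.4 mm.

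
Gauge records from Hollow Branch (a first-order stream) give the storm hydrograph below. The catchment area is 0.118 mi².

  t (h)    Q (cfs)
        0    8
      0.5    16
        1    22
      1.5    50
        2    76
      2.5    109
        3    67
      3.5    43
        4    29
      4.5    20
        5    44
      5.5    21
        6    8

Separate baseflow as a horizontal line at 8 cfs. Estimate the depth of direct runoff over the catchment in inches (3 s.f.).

d ≈ 2.69 in

Direct runoff: 0.0, 8.0, 14.0, 42.0, 68.0, 101.0, 59.0, 35.0, 21.0, 12.0, 36.0, 13.0, 0.0 cfs; ΣQ_DR = 409.0 cfs.
V = ΣQ_DR · Δt = 409.0 × 1800 s = 7.362 × 10^5 ft³.
Over A = 0.118 mi², depth = V / A = 2.69 in.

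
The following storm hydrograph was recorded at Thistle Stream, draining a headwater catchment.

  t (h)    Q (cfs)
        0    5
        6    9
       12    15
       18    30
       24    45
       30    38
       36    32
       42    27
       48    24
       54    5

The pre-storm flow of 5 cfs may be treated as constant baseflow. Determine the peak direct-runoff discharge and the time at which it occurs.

Subtracting baseflow gives direct-runoff ordinates: 0.0, 4.0, 10.0, 25.0, 40.0, 33.0, 27.0, 22.0, 19.0, 0.0 cfs.
The maximum is 40.0 cfs, occurring at the reading for t = 24 h.

Q_p = 40.0 cfs at t = 24 h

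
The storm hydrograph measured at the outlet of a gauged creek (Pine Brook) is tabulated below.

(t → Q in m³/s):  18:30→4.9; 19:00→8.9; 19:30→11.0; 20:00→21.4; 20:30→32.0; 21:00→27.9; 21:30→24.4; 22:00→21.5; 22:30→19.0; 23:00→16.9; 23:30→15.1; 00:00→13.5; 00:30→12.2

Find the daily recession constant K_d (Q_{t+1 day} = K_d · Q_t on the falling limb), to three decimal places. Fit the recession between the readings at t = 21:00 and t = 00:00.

K_d ≈ 0.003

Between t = 21:00 and t = 00:00 the flow falls from 27.9 to 13.5 m³/s over 6×0.5 h = 3 h.
Per-interval ratio K = (13.5/27.9)^(1/6) = 0.8860; K_d = K^(24/0.5) = 0.003.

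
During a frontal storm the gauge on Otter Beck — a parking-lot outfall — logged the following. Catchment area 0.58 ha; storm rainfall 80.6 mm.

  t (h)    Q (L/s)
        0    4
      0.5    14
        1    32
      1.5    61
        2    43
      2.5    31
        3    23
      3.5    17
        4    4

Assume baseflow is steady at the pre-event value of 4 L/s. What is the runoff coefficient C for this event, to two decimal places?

ΣQ_DR = 193.0 L/s; V = ΣQ_DR·Δt = 3.474 × 10^5 L.
Runoff depth d = V / A = 59.90 mm.
C = d / P = 59.90 / 80.6 = 0.74.

C ≈ 0.74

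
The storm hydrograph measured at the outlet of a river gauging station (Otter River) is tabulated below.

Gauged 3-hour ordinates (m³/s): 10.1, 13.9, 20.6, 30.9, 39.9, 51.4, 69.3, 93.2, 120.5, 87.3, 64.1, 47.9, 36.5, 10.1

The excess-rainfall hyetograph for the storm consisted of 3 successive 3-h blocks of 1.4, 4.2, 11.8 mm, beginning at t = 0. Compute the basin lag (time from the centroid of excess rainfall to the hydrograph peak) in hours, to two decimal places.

t_L ≈ 17.71 h

Centroid of excess rainfall: t_c = Σ P_i·t̄_i / ΣP_i = 6.2931 h (block centres at 1.5, 4.5, 7.5 h).
Hydrograph peak occurs at t = 24 h, so basin lag t_L = 24 − 6.2931 = 17.71 h.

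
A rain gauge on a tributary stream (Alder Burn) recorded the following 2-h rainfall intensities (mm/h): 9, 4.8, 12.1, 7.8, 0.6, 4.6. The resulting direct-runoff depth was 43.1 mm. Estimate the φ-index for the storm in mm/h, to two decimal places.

Only the 5 blocks with intensity above φ contribute runoff: 9, 4.8, 12.1, 7.8, 4.6 mm/h.
Σ(I−φ)·Δt = d  ⇒  (9+4.8+12.1+7.8+4.6 − 5φ)·2 = 43.1
φ = (38.30 − 43.1/2) / 5 = 3.35 mm/h.

φ ≈ 3.35 mm/h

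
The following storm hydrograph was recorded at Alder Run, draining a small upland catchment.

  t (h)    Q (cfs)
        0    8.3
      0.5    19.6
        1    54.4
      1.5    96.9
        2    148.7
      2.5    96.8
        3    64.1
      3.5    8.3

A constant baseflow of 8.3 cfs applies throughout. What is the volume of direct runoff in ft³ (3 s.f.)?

V ≈ 7.75 × 10^5 ft³

Direct-runoff ordinates (Q − Q_b): 0.0, 11.3, 46.1, 88.6, 140.4, 88.5, 55.8, 0.0 cfs.
ΣQ_DR = 430.7 cfs.
With Δt = 0.5 h = 1800 s, V = ΣQ_DR · Δt = 430.7 × 1800 = 7.75 × 10^5 ft³.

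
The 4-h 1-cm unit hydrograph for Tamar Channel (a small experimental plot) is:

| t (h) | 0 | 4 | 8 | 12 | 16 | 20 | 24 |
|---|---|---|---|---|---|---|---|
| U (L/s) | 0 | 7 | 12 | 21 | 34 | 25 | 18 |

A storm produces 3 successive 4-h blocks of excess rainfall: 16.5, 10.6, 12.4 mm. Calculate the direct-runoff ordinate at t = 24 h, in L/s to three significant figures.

Q ≈ 98.4 L/s

By discrete convolution, Q_j = Σ (P_i / 10 mm) · U_{j−i}.
At t = 24 h (j=6): Q = (16.5/10)·18 + (10.6/10)·25 + (12.4/10)·34 = 98.4 L/s.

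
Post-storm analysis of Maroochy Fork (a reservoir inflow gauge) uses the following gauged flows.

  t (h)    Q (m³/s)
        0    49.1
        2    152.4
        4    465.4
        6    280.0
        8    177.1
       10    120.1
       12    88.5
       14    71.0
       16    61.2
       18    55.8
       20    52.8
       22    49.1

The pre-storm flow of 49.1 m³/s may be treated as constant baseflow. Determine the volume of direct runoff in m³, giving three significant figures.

Direct-runoff ordinates (Q − Q_b): 0.0, 103.3, 416.3, 230.9, 128.0, 71.0, 39.4, 21.9, 12.1, 6.7, 3.7, 0.0 m³/s.
ΣQ_DR = 1033 m³/s.
With Δt = 2 h = 7200 s, V = ΣQ_DR · Δt = 1033 × 7200 = 7.44 × 10^6 m³.

V ≈ 7.44 × 10^6 m³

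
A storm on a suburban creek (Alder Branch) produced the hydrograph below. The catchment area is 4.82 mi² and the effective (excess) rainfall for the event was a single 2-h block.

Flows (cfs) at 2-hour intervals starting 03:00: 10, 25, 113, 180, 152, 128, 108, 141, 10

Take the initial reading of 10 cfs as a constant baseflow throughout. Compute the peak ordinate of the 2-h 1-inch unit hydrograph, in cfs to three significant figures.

U_p ≈ 340 cfs

Direct runoff: 0.0, 15.0, 103.0, 170.0, 142.0, 118.0, 98.0, 131.0, 0.0 cfs; ΣQ_DR = 777.0 cfs, peak = 170.0 cfs.
Runoff depth d = ΣQ_DR·Δt / A = 777.0 × 7200 / (4.82 mi²) = 0.4996 in.
The 1-inch UH is the DRH scaled by (1 in)/d, so U_p = 170.0 × 1/0.4996 = 340 cfs.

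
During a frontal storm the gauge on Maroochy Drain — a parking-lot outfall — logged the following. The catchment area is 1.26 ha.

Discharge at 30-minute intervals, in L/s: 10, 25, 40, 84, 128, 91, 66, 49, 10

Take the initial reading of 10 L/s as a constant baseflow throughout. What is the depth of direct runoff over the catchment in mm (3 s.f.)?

Direct runoff: 0.0, 15.0, 30.0, 74.0, 118.0, 81.0, 56.0, 39.0, 0.0 L/s; ΣQ_DR = 413.0 L/s.
V = ΣQ_DR · Δt = 413.0 × 1800 s = 7.434 × 10^5 L.
Over A = 1.26 ha, depth = V / A = 59.0 mm.

d ≈ 59.0 mm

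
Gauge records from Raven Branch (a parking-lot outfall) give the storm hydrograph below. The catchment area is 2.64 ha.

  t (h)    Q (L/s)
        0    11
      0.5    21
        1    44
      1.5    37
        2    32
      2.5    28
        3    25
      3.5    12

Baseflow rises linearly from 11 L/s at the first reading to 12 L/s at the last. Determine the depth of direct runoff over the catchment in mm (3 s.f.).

d ≈ 8.05 mm

Direct runoff: 0.00, 9.86, 32.71, 25.57, 20.43, 16.29, 13.14, 0.00 L/s; ΣQ_DR = 118.0 L/s.
V = ΣQ_DR · Δt = 118.0 × 1800 s = 2.124 × 10^5 L.
Over A = 2.64 ha, depth = V / A = 8.05 mm.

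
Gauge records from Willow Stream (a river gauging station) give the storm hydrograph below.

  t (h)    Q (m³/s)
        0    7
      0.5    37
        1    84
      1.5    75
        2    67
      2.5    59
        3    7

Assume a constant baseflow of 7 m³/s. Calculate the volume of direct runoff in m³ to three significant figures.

Direct-runoff ordinates (Q − Q_b): 0.0, 30.0, 77.0, 68.0, 60.0, 52.0, 0.0 m³/s.
ΣQ_DR = 287.0 m³/s.
With Δt = 0.5 h = 1800 s, V = ΣQ_DR · Δt = 287.0 × 1800 = 5.17 × 10^5 m³.

V ≈ 5.17 × 10^5 m³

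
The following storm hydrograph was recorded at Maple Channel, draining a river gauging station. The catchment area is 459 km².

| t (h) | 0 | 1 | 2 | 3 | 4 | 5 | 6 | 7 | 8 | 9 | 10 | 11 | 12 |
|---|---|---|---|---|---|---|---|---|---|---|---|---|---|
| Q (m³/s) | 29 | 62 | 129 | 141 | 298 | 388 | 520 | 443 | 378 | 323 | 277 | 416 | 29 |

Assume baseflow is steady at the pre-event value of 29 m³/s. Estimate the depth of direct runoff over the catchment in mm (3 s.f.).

d ≈ 24.0 mm

Direct runoff: 0.0, 33.0, 100.0, 112.0, 269.0, 359.0, 491.0, 414.0, 349.0, 294.0, 248.0, 387.0, 0.0 m³/s; ΣQ_DR = 3056 m³/s.
V = ΣQ_DR · Δt = 3056 × 3600 s = 1.100 × 10^7 m³.
Over A = 459 km², depth = V / A = 24.0 mm.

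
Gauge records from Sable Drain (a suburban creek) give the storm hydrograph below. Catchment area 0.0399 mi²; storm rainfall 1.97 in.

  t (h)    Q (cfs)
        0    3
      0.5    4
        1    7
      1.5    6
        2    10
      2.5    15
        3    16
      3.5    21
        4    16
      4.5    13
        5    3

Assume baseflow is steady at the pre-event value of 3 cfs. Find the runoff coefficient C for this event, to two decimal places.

ΣQ_DR = 81.00 cfs; V = ΣQ_DR·Δt = 1.458 × 10^5 ft³.
Runoff depth d = V / A = 1.573 in.
C = d / P = 1.573 / 1.97 = 0.80.

C ≈ 0.80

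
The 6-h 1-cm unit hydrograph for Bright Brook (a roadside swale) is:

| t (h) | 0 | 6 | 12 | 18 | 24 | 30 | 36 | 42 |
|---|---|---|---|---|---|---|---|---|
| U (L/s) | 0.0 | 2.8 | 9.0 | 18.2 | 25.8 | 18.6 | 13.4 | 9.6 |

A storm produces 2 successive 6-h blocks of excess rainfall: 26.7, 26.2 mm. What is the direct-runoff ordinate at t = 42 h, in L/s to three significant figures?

By discrete convolution, Q_j = Σ (P_i / 10 mm) · U_{j−i}.
At t = 42 h (j=7): Q = (26.7/10)·9.6 + (26.2/10)·13.4 = 60.7 L/s.

Q ≈ 60.7 L/s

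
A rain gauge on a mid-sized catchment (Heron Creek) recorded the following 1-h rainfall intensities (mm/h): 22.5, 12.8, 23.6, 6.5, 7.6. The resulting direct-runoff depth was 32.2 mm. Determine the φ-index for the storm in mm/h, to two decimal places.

φ ≈ 8.90 mm/h

Only the 3 blocks with intensity above φ contribute runoff: 22.5, 12.8, 23.6 mm/h.
Σ(I−φ)·Δt = d  ⇒  (22.5+12.8+23.6 − 3φ)·1 = 32.2
φ = (58.90 − 32.2/1) / 3 = 8.90 mm/h.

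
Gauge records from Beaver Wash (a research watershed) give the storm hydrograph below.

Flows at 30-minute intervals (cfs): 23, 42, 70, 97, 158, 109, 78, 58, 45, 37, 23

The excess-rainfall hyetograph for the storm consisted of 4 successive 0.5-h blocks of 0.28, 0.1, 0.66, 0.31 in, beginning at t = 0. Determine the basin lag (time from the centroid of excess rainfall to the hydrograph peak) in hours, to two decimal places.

Centroid of excess rainfall: t_c = Σ P_i·t̄_i / ΣP_i = 1.1204 h (block centres at 0.25, 0.75, 1.25, 1.75 h).
Hydrograph peak occurs at t = 2 h, so basin lag t_L = 2 − 1.1204 = 0.88 h.

t_L ≈ 0.88 h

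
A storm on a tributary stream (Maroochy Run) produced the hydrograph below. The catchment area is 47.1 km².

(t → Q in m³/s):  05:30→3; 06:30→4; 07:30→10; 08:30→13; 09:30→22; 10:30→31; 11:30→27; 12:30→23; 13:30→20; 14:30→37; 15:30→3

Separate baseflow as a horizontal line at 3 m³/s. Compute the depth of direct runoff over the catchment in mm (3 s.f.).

d ≈ 12.2 mm

Direct runoff: 0.0, 1.0, 7.0, 10.0, 19.0, 28.0, 24.0, 20.0, 17.0, 34.0, 0.0 m³/s; ΣQ_DR = 160.0 m³/s.
V = ΣQ_DR · Δt = 160.0 × 3600 s = 5.760 × 10^5 m³.
Over A = 47.1 km², depth = V / A = 12.2 mm.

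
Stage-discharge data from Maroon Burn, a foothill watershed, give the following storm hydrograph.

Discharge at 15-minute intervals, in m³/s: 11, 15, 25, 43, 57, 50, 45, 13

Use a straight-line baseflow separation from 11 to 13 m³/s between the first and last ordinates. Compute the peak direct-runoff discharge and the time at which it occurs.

Subtracting baseflow gives direct-runoff ordinates: 0.00, 3.71, 13.43, 31.14, 44.86, 37.57, 32.29, 0.00 m³/s.
The maximum is 44.86 m³/s, occurring at the reading for t = 1 h.

Q_p = 44.86 m³/s at t = 1 h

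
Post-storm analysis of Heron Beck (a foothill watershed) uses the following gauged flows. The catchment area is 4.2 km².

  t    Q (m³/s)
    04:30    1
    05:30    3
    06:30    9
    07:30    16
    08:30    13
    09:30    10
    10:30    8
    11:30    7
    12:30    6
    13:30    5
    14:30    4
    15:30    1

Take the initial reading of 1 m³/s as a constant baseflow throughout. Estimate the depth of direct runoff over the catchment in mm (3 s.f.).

d ≈ 60.9 mm

Direct runoff: 0.0, 2.0, 8.0, 15.0, 12.0, 9.0, 7.0, 6.0, 5.0, 4.0, 3.0, 0.0 m³/s; ΣQ_DR = 71.00 m³/s.
V = ΣQ_DR · Δt = 71.00 × 3600 s = 2.556 × 10^5 m³.
Over A = 4.2 km², depth = V / A = 60.9 mm.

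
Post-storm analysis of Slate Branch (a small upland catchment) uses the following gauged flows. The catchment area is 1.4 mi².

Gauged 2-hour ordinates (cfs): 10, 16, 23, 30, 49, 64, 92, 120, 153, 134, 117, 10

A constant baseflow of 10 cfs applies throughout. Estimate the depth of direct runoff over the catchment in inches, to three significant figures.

Direct runoff: 0.0, 6.0, 13.0, 20.0, 39.0, 54.0, 82.0, 110.0, 143.0, 124.0, 107.0, 0.0 cfs; ΣQ_DR = 698.0 cfs.
V = ΣQ_DR · Δt = 698.0 × 7200 s = 5.026 × 10^6 ft³.
Over A = 1.4 mi², depth = V / A = 1.55 in.

d ≈ 1.55 in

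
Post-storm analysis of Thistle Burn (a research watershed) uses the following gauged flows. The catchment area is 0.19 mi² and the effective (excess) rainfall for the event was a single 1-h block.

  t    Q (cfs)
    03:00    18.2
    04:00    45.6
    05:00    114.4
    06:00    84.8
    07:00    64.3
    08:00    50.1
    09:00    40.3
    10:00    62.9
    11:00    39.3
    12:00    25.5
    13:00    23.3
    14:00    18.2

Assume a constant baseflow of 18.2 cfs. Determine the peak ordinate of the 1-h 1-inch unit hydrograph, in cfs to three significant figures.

U_p ≈ 32.0 cfs

Direct runoff: 0.0, 27.4, 96.2, 66.6, 46.1, 31.9, 22.1, 44.7, 21.1, 7.3, 5.1, 0.0 cfs; ΣQ_DR = 368.5 cfs, peak = 96.2 cfs.
Runoff depth d = ΣQ_DR·Δt / A = 368.5 × 3600 / (0.19 mi²) = 3.005 in.
The 1-inch UH is the DRH scaled by (1 in)/d, so U_p = 96.2 × 1/3.005 = 32.0 cfs.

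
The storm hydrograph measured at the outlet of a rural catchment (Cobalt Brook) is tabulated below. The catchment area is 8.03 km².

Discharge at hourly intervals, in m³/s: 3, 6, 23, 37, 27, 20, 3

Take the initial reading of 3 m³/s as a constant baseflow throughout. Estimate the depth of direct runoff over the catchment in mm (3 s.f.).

d ≈ 43.9 mm

Direct runoff: 0.0, 3.0, 20.0, 34.0, 24.0, 17.0, 0.0 m³/s; ΣQ_DR = 98.00 m³/s.
V = ΣQ_DR · Δt = 98.00 × 3600 s = 3.528 × 10^5 m³.
Over A = 8.03 km², depth = V / A = 43.9 mm.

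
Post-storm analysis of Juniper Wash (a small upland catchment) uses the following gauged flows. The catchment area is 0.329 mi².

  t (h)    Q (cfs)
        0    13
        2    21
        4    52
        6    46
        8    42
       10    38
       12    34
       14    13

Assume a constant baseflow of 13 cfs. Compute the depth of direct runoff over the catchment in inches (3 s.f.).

Direct runoff: 0.0, 8.0, 39.0, 33.0, 29.0, 25.0, 21.0, 0.0 cfs; ΣQ_DR = 155.0 cfs.
V = ΣQ_DR · Δt = 155.0 × 7200 s = 1.116 × 10^6 ft³.
Over A = 0.329 mi², depth = V / A = 1.46 in.

d ≈ 1.46 in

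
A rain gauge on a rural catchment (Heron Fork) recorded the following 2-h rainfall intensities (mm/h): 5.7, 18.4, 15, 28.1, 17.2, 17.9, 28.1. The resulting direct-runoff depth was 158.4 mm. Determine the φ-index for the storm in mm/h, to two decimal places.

φ ≈ 7.58 mm/h

Only the 6 blocks with intensity above φ contribute runoff: 18.4, 15, 28.1, 17.2, 17.9, 28.1 mm/h.
Σ(I−φ)·Δt = d  ⇒  (18.4+15+28.1+17.2+17.9+28.1 − 6φ)·2 = 158.4
φ = (124.7 − 158.4/2) / 6 = 7.58 mm/h.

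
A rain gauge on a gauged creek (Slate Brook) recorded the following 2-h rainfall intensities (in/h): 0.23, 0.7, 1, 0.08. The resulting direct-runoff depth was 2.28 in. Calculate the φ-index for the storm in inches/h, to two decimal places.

Only the 2 blocks with intensity above φ contribute runoff: 0.7, 1 in/h.
Σ(I−φ)·Δt = d  ⇒  (0.7+1 − 2φ)·2 = 2.28
φ = (1.700 − 2.28/2) / 2 = 0.28 in/h.

φ ≈ 0.28 in/h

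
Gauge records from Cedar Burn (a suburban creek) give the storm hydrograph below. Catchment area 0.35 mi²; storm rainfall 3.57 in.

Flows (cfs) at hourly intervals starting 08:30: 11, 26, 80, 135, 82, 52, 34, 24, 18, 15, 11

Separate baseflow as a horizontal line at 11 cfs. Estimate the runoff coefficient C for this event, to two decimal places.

ΣQ_DR = 367.0 cfs; V = ΣQ_DR·Δt = 1.321 × 10^6 ft³.
Runoff depth d = V / A = 1.625 in.
C = d / P = 1.625 / 3.57 = 0.46.

C ≈ 0.46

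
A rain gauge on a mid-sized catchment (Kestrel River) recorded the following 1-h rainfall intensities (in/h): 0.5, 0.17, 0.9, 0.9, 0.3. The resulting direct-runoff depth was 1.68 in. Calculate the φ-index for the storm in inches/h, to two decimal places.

Only the 4 blocks with intensity above φ contribute runoff: 0.5, 0.9, 0.9, 0.3 in/h.
Σ(I−φ)·Δt = d  ⇒  (0.5+0.9+0.9+0.3 − 4φ)·1 = 1.68
φ = (2.600 − 1.68/1) / 4 = 0.23 in/h.

φ ≈ 0.23 in/h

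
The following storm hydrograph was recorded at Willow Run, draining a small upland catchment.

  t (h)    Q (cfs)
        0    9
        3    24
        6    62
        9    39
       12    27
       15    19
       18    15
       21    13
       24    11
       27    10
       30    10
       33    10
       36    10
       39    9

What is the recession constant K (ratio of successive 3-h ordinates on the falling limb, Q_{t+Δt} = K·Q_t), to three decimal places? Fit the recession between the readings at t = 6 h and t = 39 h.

Using the recession-limb readings at t = 6 h and t = 39 h: Q falls from 62 to 9 cfs over 11 intervals.
K = (Q₂/Q₁)^(1/11) = (9/62)^(1/11) = 0.839.

K ≈ 0.839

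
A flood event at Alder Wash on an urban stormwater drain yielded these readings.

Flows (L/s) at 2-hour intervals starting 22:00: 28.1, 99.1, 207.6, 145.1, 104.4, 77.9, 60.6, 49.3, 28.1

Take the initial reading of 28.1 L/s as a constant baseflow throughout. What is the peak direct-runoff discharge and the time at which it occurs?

Subtracting baseflow gives direct-runoff ordinates: 0.0, 71.0, 179.5, 117.0, 76.3, 49.8, 32.5, 21.2, 0.0 L/s.
The maximum is 179.5 L/s, occurring at the reading for t = 02:00.

Q_p = 179.5 L/s at t = 02:00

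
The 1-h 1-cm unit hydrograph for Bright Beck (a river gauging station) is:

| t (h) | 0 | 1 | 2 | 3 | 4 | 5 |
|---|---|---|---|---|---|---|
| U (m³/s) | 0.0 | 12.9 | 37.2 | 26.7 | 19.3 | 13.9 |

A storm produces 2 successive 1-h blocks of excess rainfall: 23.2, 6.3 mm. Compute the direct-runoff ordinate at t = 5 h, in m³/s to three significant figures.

By discrete convolution, Q_j = Σ (P_i / 10 mm) · U_{j−i}.
At t = 5 h (j=5): Q = (23.2/10)·13.9 + (6.3/10)·19.3 = 44.4 m³/s.

Q ≈ 44.4 m³/s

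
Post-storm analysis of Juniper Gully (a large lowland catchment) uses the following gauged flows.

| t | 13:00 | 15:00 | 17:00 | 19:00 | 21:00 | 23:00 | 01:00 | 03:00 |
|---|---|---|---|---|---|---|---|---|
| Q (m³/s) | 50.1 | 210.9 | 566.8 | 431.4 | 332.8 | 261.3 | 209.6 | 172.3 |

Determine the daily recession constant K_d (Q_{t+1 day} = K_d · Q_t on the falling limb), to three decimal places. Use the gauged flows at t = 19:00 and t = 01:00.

K_d ≈ 0.056

Between t = 19:00 and t = 01:00 the flow falls from 431.4 to 209.6 m³/s over 3×2 h = 6 h.
Per-interval ratio K = (209.6/431.4)^(1/3) = 0.7861; K_d = K^(24/2) = 0.056.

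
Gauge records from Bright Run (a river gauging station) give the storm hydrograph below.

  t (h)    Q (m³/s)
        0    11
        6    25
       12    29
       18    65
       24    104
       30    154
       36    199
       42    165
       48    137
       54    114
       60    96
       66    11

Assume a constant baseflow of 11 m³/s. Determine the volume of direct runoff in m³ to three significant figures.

V ≈ 2.11 × 10^7 m³

Direct-runoff ordinates (Q − Q_b): 0.0, 14.0, 18.0, 54.0, 93.0, 143.0, 188.0, 154.0, 126.0, 103.0, 85.0, 0.0 m³/s.
ΣQ_DR = 978.0 m³/s.
With Δt = 6 h = 21600 s, V = ΣQ_DR · Δt = 978.0 × 21600 = 2.11 × 10^7 m³.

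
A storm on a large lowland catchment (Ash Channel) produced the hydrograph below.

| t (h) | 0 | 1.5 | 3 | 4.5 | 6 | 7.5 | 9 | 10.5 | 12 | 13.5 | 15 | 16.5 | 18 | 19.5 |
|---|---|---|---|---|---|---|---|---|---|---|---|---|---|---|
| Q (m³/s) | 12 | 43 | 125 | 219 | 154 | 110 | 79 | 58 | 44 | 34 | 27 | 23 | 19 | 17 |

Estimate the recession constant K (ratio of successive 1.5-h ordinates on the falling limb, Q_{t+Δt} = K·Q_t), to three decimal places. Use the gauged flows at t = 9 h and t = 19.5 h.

Using the recession-limb readings at t = 9 h and t = 19.5 h: Q falls from 79 to 17 m³/s over 7 intervals.
K = (Q₂/Q₁)^(1/7) = (17/79)^(1/7) = 0.803.

K ≈ 0.803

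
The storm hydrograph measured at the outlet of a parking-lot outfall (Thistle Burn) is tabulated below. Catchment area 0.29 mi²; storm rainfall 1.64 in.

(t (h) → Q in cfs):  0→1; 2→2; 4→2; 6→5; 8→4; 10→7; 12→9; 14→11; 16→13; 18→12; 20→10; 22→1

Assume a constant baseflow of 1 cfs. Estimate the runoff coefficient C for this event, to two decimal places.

ΣQ_DR = 65.00 cfs; V = ΣQ_DR·Δt = 4.680 × 10^5 ft³.
Runoff depth d = V / A = 0.6946 in.
C = d / P = 0.6946 / 1.64 = 0.42.

C ≈ 0.42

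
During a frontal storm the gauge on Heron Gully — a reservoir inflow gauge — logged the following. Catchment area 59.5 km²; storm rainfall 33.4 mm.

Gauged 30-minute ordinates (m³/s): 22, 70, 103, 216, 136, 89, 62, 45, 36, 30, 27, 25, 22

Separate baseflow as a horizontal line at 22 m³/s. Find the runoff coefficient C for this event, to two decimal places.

C ≈ 0.54

ΣQ_DR = 597.0 m³/s; V = ΣQ_DR·Δt = 1.075 × 10^6 m³.
Runoff depth d = V / A = 18.06 mm.
C = d / P = 18.06 / 33.4 = 0.54.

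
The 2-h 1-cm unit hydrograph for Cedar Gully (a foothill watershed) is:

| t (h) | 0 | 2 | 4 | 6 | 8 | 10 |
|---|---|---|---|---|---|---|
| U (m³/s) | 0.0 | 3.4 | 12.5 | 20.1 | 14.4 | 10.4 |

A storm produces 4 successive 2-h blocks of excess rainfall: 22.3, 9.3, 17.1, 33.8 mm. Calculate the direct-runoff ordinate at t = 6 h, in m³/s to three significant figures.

Q ≈ 62.3 m³/s

By discrete convolution, Q_j = Σ (P_i / 10 mm) · U_{j−i}.
At t = 6 h (j=3): Q = (22.3/10)·20.1 + (9.3/10)·12.5 + (17.1/10)·3.4 + (33.8/10)·0.0 = 62.3 m³/s.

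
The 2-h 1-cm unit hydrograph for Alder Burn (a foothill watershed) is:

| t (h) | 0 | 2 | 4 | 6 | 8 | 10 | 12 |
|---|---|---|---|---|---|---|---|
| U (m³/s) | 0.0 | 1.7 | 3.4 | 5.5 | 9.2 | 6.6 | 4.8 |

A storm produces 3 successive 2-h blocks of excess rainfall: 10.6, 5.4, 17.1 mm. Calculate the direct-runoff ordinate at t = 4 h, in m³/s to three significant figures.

Q ≈ 4.52 m³/s

By discrete convolution, Q_j = Σ (P_i / 10 mm) · U_{j−i}.
At t = 4 h (j=2): Q = (10.6/10)·3.4 + (5.4/10)·1.7 + (17.1/10)·0.0 = 4.52 m³/s.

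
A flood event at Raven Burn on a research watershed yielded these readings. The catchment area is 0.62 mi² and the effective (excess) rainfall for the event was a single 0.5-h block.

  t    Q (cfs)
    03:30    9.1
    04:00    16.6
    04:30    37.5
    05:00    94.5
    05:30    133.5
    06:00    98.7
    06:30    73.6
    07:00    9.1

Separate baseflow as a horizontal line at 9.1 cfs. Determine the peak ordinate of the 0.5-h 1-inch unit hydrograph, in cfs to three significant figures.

Direct runoff: 0.0, 7.5, 28.4, 85.4, 124.4, 89.6, 64.5, 0.0 cfs; ΣQ_DR = 399.8 cfs, peak = 124.4 cfs.
Runoff depth d = ΣQ_DR·Δt / A = 399.8 × 1800 / (0.62 mi²) = 0.4996 in.
The 1-inch UH is the DRH scaled by (1 in)/d, so U_p = 124.4 × 1/0.4996 = 249 cfs.

U_p ≈ 249 cfs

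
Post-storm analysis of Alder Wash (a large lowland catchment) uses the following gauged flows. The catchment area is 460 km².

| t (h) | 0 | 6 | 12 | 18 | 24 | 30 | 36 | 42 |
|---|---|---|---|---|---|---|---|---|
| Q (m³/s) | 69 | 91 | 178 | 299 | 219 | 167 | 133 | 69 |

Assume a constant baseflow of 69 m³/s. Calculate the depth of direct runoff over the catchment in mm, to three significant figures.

d ≈ 31.6 mm

Direct runoff: 0.0, 22.0, 109.0, 230.0, 150.0, 98.0, 64.0, 0.0 m³/s; ΣQ_DR = 673.0 m³/s.
V = ΣQ_DR · Δt = 673.0 × 21600 s = 1.454 × 10^7 m³.
Over A = 460 km², depth = V / A = 31.6 mm.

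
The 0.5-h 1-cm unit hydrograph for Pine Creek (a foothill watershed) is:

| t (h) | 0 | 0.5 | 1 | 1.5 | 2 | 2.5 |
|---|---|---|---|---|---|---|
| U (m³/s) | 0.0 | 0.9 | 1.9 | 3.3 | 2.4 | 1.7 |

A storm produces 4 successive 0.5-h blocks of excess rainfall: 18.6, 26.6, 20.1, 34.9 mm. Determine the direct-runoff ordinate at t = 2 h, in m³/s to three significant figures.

By discrete convolution, Q_j = Σ (P_i / 10 mm) · U_{j−i}.
At t = 2 h (j=4): Q = (18.6/10)·2.4 + (26.6/10)·3.3 + (20.1/10)·1.9 + (34.9/10)·0.9 = 20.2 m³/s.

Q ≈ 20.2 m³/s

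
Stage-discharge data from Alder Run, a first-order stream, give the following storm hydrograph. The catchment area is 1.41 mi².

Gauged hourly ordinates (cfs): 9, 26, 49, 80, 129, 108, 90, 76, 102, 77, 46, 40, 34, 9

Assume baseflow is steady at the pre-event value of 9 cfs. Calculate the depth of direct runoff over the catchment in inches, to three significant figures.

d ≈ 0.823 in

Direct runoff: 0.0, 17.0, 40.0, 71.0, 120.0, 99.0, 81.0, 67.0, 93.0, 68.0, 37.0, 31.0, 25.0, 0.0 cfs; ΣQ_DR = 749.0 cfs.
V = ΣQ_DR · Δt = 749.0 × 3600 s = 2.696 × 10^6 ft³.
Over A = 1.41 mi², depth = V / A = 0.823 in.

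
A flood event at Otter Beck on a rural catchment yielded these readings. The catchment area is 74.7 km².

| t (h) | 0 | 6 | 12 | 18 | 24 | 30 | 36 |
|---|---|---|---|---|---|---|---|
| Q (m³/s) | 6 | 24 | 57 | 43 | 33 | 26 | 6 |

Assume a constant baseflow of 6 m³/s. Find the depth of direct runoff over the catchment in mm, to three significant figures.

Direct runoff: 0.0, 18.0, 51.0, 37.0, 27.0, 20.0, 0.0 m³/s; ΣQ_DR = 153.0 m³/s.
V = ΣQ_DR · Δt = 153.0 × 21600 s = 3.305 × 10^6 m³.
Over A = 74.7 km², depth = V / A = 44.2 mm.

d ≈ 44.2 mm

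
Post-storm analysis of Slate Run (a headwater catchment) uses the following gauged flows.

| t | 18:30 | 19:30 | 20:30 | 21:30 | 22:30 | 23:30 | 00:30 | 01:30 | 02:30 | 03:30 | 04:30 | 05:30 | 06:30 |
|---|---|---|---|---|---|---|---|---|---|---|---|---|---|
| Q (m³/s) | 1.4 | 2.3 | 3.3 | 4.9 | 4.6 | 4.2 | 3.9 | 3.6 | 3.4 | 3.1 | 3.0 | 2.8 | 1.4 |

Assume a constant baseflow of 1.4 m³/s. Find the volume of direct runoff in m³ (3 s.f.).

V ≈ 85300 m³

Direct-runoff ordinates (Q − Q_b): 0.0, 0.9, 1.9, 3.5, 3.2, 2.8, 2.5, 2.2, 2.0, 1.7, 1.6, 1.4, 0.0 m³/s.
ΣQ_DR = 23.70 m³/s.
With Δt = 1 h = 3600 s, V = ΣQ_DR · Δt = 23.70 × 3600 = 85300 m³.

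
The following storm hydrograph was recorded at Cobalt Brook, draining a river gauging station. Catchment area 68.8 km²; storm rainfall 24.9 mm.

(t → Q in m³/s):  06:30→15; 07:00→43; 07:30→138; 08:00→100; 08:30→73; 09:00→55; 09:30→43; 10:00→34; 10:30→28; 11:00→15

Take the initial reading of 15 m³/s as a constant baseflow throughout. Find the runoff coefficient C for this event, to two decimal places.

ΣQ_DR = 394.0 m³/s; V = ΣQ_DR·Δt = 7.092 × 10^5 m³.
Runoff depth d = V / A = 10.31 mm.
C = d / P = 10.31 / 24.9 = 0.41.

C ≈ 0.41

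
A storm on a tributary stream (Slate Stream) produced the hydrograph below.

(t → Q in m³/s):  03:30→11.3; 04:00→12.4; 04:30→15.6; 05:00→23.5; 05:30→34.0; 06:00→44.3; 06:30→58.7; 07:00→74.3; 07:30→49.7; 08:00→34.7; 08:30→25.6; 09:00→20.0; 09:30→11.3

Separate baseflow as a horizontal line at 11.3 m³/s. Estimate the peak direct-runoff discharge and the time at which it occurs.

Subtracting baseflow gives direct-runoff ordinates: 0.0, 1.1, 4.3, 12.2, 22.7, 33.0, 47.4, 63.0, 38.4, 23.4, 14.3, 8.7, 0.0 m³/s.
The maximum is 63.0 m³/s, occurring at the reading for t = 07:00.

Q_p = 63.0 m³/s at t = 07:00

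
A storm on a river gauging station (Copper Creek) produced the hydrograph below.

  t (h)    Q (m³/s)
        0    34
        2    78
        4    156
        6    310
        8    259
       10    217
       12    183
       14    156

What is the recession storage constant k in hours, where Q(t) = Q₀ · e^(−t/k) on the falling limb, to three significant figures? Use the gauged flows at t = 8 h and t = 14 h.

k ≈ 11.8 h

On the falling limb, Q drops from 259 to 156 m³/s between t = 8 h and t = 14 h (Δt = 6 h).
k = −Δt / ln(Q₂/Q₁) = −6 / ln(156/259) = 11.8 h.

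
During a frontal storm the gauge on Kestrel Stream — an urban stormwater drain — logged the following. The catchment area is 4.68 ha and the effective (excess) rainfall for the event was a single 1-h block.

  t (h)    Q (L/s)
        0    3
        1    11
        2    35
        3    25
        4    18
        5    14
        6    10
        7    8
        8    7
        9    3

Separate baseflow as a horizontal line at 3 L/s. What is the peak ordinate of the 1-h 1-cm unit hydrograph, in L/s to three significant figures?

U_p ≈ 40.0 L/s

Direct runoff: 0.0, 8.0, 32.0, 22.0, 15.0, 11.0, 7.0, 5.0, 4.0, 0.0 L/s; ΣQ_DR = 104.0 L/s, peak = 32.0 L/s.
Runoff depth d = ΣQ_DR·Δt / A = 104.0 × 3600 / (4.68 ha) = 8.000 mm.
The 1-cm UH is the DRH scaled by (10 mm)/d, so U_p = 32.0 × 10/8.000 = 40.0 L/s.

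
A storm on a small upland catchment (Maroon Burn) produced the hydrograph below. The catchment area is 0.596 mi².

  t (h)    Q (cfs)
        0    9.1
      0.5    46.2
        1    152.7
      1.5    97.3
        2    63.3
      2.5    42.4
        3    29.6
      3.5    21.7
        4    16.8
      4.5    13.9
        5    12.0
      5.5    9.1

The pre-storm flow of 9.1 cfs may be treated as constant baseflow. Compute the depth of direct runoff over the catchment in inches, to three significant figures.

Direct runoff: 0.0, 37.1, 143.6, 88.2, 54.2, 33.3, 20.5, 12.6, 7.7, 4.8, 2.9, 0.0 cfs; ΣQ_DR = 404.9 cfs.
V = ΣQ_DR · Δt = 404.9 × 1800 s = 7.288 × 10^5 ft³.
Over A = 0.596 mi², depth = V / A = 0.526 in.

d ≈ 0.526 in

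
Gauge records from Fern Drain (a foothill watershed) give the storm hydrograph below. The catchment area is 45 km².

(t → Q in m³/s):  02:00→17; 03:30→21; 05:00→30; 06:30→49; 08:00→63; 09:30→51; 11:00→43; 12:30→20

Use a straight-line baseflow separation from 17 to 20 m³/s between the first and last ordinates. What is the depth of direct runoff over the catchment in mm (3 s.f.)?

Direct runoff: 0.00, 3.57, 12.14, 30.71, 44.29, 31.86, 23.43, 0.00 m³/s; ΣQ_DR = 146.0 m³/s.
V = ΣQ_DR · Δt = 146.0 × 5400 s = 7.884 × 10^5 m³.
Over A = 45 km², depth = V / A = 17.5 mm.

d ≈ 17.5 mm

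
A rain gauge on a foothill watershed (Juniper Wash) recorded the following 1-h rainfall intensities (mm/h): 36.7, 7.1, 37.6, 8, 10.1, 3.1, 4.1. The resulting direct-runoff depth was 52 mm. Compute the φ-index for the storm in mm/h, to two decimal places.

φ ≈ 11.15 mm/h

Only the 2 blocks with intensity above φ contribute runoff: 36.7, 37.6 mm/h.
Σ(I−φ)·Δt = d  ⇒  (36.7+37.6 − 2φ)·1 = 52
φ = (74.30 − 52/1) / 2 = 11.15 mm/h.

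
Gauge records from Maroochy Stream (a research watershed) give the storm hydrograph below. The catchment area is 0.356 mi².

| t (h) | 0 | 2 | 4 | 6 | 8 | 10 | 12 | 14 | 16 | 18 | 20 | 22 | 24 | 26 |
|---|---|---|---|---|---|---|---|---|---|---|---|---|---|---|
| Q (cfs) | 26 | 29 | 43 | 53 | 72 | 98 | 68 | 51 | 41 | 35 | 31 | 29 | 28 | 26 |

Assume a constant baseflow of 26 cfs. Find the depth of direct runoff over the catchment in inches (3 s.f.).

d ≈ 2.32 in

Direct runoff: 0.0, 3.0, 17.0, 27.0, 46.0, 72.0, 42.0, 25.0, 15.0, 9.0, 5.0, 3.0, 2.0, 0.0 cfs; ΣQ_DR = 266.0 cfs.
V = ΣQ_DR · Δt = 266.0 × 7200 s = 1.915 × 10^6 ft³.
Over A = 0.356 mi², depth = V / A = 2.32 in.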